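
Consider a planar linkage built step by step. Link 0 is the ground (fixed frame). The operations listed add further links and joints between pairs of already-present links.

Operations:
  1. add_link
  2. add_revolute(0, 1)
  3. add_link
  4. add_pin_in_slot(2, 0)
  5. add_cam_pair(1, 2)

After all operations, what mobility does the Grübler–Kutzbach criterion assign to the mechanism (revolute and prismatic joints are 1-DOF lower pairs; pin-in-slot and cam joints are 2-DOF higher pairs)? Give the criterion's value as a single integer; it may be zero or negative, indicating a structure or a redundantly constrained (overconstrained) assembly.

M = 2

[1;0;0] (link 0 is ground)
L+ [2;0;0]
R(0,1)∈J1 [2;1;0]
L+ [3;1;0]
PS(2,0)∈J2 [3;1;1]
C(1,2)∈J2 [3;1;2]
mobility = 6 − 2 − 2 = 2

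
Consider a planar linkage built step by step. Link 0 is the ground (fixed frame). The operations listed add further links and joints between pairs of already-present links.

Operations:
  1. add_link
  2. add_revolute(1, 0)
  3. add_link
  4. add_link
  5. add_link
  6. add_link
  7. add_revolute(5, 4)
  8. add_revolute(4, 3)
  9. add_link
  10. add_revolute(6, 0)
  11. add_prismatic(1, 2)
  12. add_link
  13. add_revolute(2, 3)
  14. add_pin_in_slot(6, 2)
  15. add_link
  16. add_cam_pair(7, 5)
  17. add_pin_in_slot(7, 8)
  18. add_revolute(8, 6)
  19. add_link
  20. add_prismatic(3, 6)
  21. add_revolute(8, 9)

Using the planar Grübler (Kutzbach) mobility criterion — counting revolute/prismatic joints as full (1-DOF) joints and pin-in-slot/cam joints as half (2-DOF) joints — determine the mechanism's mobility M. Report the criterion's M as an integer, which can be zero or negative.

M = 6

[1;0;0] (link 0 is ground)
L+ [2;0;0]
R(1,0)∈J1 [2;1;0]
L+ [3;1;0]
L+ [4;1;0]
L+ [5;1;0]
L+ [6;1;0]
R(5,4)∈J1 [6;2;0]
R(4,3)∈J1 [6;3;0]
L+ [7;3;0]
R(6,0)∈J1 [7;4;0]
P(1,2)∈J1 [7;5;0]
L+ [8;5;0]
R(2,3)∈J1 [8;6;0]
PS(6,2)∈J2 [8;6;1]
L+ [9;6;1]
C(7,5)∈J2 [9;6;2]
PS(7,8)∈J2 [9;6;3]
R(8,6)∈J1 [9;7;3]
L+ [10;7;3]
P(3,6)∈J1 [10;8;3]
R(8,9)∈J1 [10;9;3]
mobility = 27 − 18 − 3 = 6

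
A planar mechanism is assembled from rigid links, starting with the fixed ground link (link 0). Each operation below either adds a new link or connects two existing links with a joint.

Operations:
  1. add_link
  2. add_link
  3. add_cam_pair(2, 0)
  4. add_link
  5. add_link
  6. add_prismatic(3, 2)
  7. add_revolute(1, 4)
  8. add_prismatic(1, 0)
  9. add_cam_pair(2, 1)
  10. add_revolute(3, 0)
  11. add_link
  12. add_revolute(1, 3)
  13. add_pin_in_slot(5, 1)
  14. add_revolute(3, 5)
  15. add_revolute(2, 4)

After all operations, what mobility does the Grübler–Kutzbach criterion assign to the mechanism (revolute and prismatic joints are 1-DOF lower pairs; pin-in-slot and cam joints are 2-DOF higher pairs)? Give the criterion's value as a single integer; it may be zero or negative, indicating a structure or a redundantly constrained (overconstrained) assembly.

(L,J1,J2)=(1,0,0); link0 fixed
link1: (2,0,0)
link2: (3,0,0)
C 2-0 [J2]: (3,0,1)
link3: (4,0,1)
link4: (5,0,1)
P 3-2 [J1]: (5,1,1)
R 1-4 [J1]: (5,2,1)
P 1-0 [J1]: (5,3,1)
C 2-1 [J2]: (5,3,2)
R 3-0 [J1]: (5,4,2)
link5: (6,4,2)
R 1-3 [J1]: (6,5,2)
PS 5-1 [J2]: (6,5,3)
R 3-5 [J1]: (6,6,3)
R 2-4 [J1]: (6,7,3)
Grübler: 3·5 − 2·7 − 3 = -2

M = -2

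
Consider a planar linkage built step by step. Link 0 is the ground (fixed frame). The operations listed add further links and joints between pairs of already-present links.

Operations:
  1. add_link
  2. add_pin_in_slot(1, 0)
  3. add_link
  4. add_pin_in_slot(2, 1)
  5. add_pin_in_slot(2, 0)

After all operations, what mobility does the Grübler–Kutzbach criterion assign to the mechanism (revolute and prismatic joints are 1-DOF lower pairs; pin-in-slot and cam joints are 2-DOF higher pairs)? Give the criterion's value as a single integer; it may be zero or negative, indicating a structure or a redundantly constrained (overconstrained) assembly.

M = 3

(L,J1,J2)=(1,0,0); link0 fixed
link1: (2,0,0)
PS 1-0 [J2]: (2,0,1)
link2: (3,0,1)
PS 2-1 [J2]: (3,0,2)
PS 2-0 [J2]: (3,0,3)
Grübler: 3·2 − 2·0 − 3 = 3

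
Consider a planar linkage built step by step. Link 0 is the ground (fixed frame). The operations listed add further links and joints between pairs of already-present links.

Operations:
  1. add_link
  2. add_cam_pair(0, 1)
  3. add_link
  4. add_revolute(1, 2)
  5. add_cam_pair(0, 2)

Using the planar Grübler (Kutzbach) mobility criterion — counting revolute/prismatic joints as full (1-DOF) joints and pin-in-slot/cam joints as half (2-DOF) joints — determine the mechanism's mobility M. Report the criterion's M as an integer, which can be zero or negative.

M = 2

[1;0;0] (link 0 is ground)
L+ [2;0;0]
C(0,1)∈J2 [2;0;1]
L+ [3;0;1]
R(1,2)∈J1 [3;1;1]
C(0,2)∈J2 [3;1;2]
mobility = 6 − 2 − 2 = 2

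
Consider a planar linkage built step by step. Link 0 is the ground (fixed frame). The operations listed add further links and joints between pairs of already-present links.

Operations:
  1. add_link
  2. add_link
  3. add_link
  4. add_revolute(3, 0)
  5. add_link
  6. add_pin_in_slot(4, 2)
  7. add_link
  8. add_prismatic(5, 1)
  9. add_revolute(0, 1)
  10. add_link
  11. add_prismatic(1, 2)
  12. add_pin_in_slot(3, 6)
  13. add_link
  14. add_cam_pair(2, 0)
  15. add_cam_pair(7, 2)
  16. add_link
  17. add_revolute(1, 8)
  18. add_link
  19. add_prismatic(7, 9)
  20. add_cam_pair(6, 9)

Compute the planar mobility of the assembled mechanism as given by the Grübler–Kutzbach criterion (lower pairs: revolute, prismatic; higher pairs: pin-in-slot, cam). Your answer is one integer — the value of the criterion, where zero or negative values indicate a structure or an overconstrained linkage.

L=1 J1=0 J2=0
add link → L=2 J1=0 J2=0
add link → L=3 J1=0 J2=0
add link → L=4 J1=0 J2=0
R@3,0 dof=1 J1 → L=4 J1=1 J2=0
add link → L=5 J1=1 J2=0
PS@4,2 dof=2 J2 → L=5 J1=1 J2=1
add link → L=6 J1=1 J2=1
P@5,1 dof=1 J1 → L=6 J1=2 J2=1
R@0,1 dof=1 J1 → L=6 J1=3 J2=1
add link → L=7 J1=3 J2=1
P@1,2 dof=1 J1 → L=7 J1=4 J2=1
PS@3,6 dof=2 J2 → L=7 J1=4 J2=2
add link → L=8 J1=4 J2=2
C@2,0 dof=2 J2 → L=8 J1=4 J2=3
C@7,2 dof=2 J2 → L=8 J1=4 J2=4
add link → L=9 J1=4 J2=4
R@1,8 dof=1 J1 → L=9 J1=5 J2=4
add link → L=10 J1=5 J2=4
P@7,9 dof=1 J1 → L=10 J1=6 J2=4
C@6,9 dof=2 J2 → L=10 J1=6 J2=5
M=3(L−1)−2J1−J2=3·9−2·6−5=10

M = 10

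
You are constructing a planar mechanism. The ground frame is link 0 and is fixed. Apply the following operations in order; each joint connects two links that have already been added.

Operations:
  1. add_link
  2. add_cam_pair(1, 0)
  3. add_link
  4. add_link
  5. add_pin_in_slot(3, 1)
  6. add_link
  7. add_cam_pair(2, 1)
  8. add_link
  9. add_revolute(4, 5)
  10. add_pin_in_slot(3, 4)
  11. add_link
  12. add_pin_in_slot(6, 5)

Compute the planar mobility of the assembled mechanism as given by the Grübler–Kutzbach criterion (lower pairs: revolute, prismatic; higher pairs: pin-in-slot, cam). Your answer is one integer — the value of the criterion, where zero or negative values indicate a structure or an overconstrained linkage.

L=1 J1=0 J2=0
add link → L=2 J1=0 J2=0
C@1,0 dof=2 J2 → L=2 J1=0 J2=1
add link → L=3 J1=0 J2=1
add link → L=4 J1=0 J2=1
PS@3,1 dof=2 J2 → L=4 J1=0 J2=2
add link → L=5 J1=0 J2=2
C@2,1 dof=2 J2 → L=5 J1=0 J2=3
add link → L=6 J1=0 J2=3
R@4,5 dof=1 J1 → L=6 J1=1 J2=3
PS@3,4 dof=2 J2 → L=6 J1=1 J2=4
add link → L=7 J1=1 J2=4
PS@6,5 dof=2 J2 → L=7 J1=1 J2=5
M=3(L−1)−2J1−J2=3·6−2·1−5=11

M = 11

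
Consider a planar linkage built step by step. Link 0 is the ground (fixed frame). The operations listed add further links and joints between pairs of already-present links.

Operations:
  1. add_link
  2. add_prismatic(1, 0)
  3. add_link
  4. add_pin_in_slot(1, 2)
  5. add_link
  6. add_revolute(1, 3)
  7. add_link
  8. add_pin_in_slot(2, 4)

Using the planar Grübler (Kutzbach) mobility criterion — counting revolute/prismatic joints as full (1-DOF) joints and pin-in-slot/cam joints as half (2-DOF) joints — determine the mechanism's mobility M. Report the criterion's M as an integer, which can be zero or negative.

M = 6

ground; <1,0,0>
#1 <2,0,0>
P:1↔0 J1 <2,1,0>
#2 <3,1,0>
PS:1↔2 J2 <3,1,1>
#3 <4,1,1>
R:1↔3 J1 <4,2,1>
#4 <5,2,1>
PS:2↔4 J2 <5,2,2>
3×4 − 2×2 − 1×2 = 6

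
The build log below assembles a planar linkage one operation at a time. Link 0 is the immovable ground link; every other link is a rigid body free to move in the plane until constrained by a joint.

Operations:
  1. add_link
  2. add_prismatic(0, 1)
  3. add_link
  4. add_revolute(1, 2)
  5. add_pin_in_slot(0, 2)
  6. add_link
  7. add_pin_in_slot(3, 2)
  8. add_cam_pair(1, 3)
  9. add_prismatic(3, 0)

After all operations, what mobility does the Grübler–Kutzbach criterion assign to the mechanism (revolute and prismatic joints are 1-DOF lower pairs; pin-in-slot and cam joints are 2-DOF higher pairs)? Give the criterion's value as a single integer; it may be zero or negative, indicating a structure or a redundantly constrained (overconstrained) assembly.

ground; <1,0,0>
#1 <2,0,0>
P:0↔1 J1 <2,1,0>
#2 <3,1,0>
R:1↔2 J1 <3,2,0>
PS:0↔2 J2 <3,2,1>
#3 <4,2,1>
PS:3↔2 J2 <4,2,2>
C:1↔3 J2 <4,2,3>
P:3↔0 J1 <4,3,3>
3×3 − 2×3 − 1×3 = 0

M = 0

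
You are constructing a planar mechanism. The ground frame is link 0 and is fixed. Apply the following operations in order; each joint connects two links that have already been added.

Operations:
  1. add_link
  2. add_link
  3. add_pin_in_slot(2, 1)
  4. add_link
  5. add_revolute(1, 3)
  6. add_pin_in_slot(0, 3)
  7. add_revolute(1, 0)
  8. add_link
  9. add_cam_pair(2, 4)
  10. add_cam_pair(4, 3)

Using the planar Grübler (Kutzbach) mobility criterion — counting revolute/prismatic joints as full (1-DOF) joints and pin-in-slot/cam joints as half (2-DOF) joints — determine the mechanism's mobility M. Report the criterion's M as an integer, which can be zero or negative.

M = 4

(L,J1,J2)=(1,0,0); link0 fixed
link1: (2,0,0)
link2: (3,0,0)
PS 2-1 [J2]: (3,0,1)
link3: (4,0,1)
R 1-3 [J1]: (4,1,1)
PS 0-3 [J2]: (4,1,2)
R 1-0 [J1]: (4,2,2)
link4: (5,2,2)
C 2-4 [J2]: (5,2,3)
C 4-3 [J2]: (5,2,4)
Grübler: 3·4 − 2·2 − 4 = 4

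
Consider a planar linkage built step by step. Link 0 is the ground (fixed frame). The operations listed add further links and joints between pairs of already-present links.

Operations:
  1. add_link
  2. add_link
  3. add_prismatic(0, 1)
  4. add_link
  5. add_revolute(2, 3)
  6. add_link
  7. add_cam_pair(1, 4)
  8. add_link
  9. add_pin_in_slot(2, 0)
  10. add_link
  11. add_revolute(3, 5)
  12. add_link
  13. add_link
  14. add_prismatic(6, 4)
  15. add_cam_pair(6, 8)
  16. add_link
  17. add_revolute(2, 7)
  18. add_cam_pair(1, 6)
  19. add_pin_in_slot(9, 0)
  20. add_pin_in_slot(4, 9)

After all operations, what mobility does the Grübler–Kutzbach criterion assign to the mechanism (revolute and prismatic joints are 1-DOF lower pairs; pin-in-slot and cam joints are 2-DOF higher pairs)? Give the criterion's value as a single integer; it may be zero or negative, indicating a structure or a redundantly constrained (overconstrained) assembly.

M = 11

L=1 J1=0 J2=0
add link → L=2 J1=0 J2=0
add link → L=3 J1=0 J2=0
P@0,1 dof=1 J1 → L=3 J1=1 J2=0
add link → L=4 J1=1 J2=0
R@2,3 dof=1 J1 → L=4 J1=2 J2=0
add link → L=5 J1=2 J2=0
C@1,4 dof=2 J2 → L=5 J1=2 J2=1
add link → L=6 J1=2 J2=1
PS@2,0 dof=2 J2 → L=6 J1=2 J2=2
add link → L=7 J1=2 J2=2
R@3,5 dof=1 J1 → L=7 J1=3 J2=2
add link → L=8 J1=3 J2=2
add link → L=9 J1=3 J2=2
P@6,4 dof=1 J1 → L=9 J1=4 J2=2
C@6,8 dof=2 J2 → L=9 J1=4 J2=3
add link → L=10 J1=4 J2=3
R@2,7 dof=1 J1 → L=10 J1=5 J2=3
C@1,6 dof=2 J2 → L=10 J1=5 J2=4
PS@9,0 dof=2 J2 → L=10 J1=5 J2=5
PS@4,9 dof=2 J2 → L=10 J1=5 J2=6
M=3(L−1)−2J1−J2=3·9−2·5−6=11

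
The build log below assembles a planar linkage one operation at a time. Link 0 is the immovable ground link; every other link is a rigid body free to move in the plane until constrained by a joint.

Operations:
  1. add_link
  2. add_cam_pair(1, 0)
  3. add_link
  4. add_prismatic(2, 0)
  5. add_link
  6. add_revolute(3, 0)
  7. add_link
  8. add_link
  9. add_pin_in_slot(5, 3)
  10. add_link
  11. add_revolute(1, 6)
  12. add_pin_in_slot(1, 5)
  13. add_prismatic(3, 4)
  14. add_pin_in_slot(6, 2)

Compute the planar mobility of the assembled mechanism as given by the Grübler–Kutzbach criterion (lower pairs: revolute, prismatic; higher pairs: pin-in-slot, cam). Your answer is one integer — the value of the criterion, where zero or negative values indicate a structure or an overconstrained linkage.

M = 6

[1;0;0] (link 0 is ground)
L+ [2;0;0]
C(1,0)∈J2 [2;0;1]
L+ [3;0;1]
P(2,0)∈J1 [3;1;1]
L+ [4;1;1]
R(3,0)∈J1 [4;2;1]
L+ [5;2;1]
L+ [6;2;1]
PS(5,3)∈J2 [6;2;2]
L+ [7;2;2]
R(1,6)∈J1 [7;3;2]
PS(1,5)∈J2 [7;3;3]
P(3,4)∈J1 [7;4;3]
PS(6,2)∈J2 [7;4;4]
mobility = 18 − 8 − 4 = 6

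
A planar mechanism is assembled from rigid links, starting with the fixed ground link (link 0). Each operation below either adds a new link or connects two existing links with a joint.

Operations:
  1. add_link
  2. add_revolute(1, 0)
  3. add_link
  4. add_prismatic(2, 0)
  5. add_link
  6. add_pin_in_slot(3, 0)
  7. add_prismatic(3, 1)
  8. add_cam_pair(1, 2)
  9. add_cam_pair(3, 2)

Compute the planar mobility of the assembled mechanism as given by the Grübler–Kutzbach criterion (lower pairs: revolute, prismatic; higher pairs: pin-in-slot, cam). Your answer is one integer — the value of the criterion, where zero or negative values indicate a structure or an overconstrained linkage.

M = 0

ground; <1,0,0>
#1 <2,0,0>
R:1↔0 J1 <2,1,0>
#2 <3,1,0>
P:2↔0 J1 <3,2,0>
#3 <4,2,0>
PS:3↔0 J2 <4,2,1>
P:3↔1 J1 <4,3,1>
C:1↔2 J2 <4,3,2>
C:3↔2 J2 <4,3,3>
3×3 − 2×3 − 1×3 = 0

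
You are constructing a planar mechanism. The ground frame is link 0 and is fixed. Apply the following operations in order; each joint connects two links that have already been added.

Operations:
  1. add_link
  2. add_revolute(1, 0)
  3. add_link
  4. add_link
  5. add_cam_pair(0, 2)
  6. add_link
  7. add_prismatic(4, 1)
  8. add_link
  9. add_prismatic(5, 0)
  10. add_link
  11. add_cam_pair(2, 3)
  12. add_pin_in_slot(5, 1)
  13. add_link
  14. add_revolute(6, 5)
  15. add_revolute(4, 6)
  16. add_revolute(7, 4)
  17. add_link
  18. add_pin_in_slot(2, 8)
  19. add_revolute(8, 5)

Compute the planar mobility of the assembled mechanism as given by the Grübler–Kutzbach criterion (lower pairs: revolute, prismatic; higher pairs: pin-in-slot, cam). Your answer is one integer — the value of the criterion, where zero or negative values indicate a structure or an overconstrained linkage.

[1;0;0] (link 0 is ground)
L+ [2;0;0]
R(1,0)∈J1 [2;1;0]
L+ [3;1;0]
L+ [4;1;0]
C(0,2)∈J2 [4;1;1]
L+ [5;1;1]
P(4,1)∈J1 [5;2;1]
L+ [6;2;1]
P(5,0)∈J1 [6;3;1]
L+ [7;3;1]
C(2,3)∈J2 [7;3;2]
PS(5,1)∈J2 [7;3;3]
L+ [8;3;3]
R(6,5)∈J1 [8;4;3]
R(4,6)∈J1 [8;5;3]
R(7,4)∈J1 [8;6;3]
L+ [9;6;3]
PS(2,8)∈J2 [9;6;4]
R(8,5)∈J1 [9;7;4]
mobility = 24 − 14 − 4 = 6

M = 6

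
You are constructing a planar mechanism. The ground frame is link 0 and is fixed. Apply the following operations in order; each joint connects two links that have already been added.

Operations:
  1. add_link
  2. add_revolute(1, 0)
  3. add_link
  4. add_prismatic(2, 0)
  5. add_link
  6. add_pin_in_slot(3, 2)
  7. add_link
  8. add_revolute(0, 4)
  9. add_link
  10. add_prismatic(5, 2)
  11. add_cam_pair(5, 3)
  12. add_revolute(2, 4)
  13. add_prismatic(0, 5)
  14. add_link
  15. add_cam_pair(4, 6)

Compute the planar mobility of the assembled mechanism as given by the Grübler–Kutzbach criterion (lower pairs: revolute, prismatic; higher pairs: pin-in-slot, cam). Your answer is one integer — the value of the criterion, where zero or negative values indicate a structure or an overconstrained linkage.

M = 3

[1;0;0] (link 0 is ground)
L+ [2;0;0]
R(1,0)∈J1 [2;1;0]
L+ [3;1;0]
P(2,0)∈J1 [3;2;0]
L+ [4;2;0]
PS(3,2)∈J2 [4;2;1]
L+ [5;2;1]
R(0,4)∈J1 [5;3;1]
L+ [6;3;1]
P(5,2)∈J1 [6;4;1]
C(5,3)∈J2 [6;4;2]
R(2,4)∈J1 [6;5;2]
P(0,5)∈J1 [6;6;2]
L+ [7;6;2]
C(4,6)∈J2 [7;6;3]
mobility = 18 − 12 − 3 = 3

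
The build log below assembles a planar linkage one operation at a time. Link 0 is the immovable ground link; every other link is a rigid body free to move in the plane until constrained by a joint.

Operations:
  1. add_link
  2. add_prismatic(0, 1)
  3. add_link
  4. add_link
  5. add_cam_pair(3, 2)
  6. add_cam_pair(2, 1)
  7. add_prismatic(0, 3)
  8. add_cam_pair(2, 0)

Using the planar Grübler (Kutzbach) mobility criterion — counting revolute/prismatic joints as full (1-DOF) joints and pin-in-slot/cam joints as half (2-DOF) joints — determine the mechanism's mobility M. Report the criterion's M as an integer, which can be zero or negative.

link 0 = ground. State L|J1|J2 = 1|0|0
+link1  2|0|0
P(0,1) f=1→J1  2|1|0
+link2  3|1|0
+link3  4|1|0
C(3,2) f=2→J2  4|1|1
C(2,1) f=2→J2  4|1|2
P(0,3) f=1→J1  4|2|2
C(2,0) f=2→J2  4|2|3
M = 3(4−1)−2·2−3 = 9−4−3 = 2

M = 2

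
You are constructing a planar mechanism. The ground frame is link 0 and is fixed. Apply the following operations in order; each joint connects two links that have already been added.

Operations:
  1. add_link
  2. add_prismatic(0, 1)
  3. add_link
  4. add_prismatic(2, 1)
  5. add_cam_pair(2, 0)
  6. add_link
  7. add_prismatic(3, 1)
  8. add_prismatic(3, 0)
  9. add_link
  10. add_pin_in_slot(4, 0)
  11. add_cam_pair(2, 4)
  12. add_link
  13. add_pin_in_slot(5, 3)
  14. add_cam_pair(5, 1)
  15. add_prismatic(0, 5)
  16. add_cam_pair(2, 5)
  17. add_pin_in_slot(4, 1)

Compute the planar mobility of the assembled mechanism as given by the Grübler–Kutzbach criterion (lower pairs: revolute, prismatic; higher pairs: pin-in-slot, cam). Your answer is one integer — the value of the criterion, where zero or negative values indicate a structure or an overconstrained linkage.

M = -2

L=1 J1=0 J2=0
add link → L=2 J1=0 J2=0
P@0,1 dof=1 J1 → L=2 J1=1 J2=0
add link → L=3 J1=1 J2=0
P@2,1 dof=1 J1 → L=3 J1=2 J2=0
C@2,0 dof=2 J2 → L=3 J1=2 J2=1
add link → L=4 J1=2 J2=1
P@3,1 dof=1 J1 → L=4 J1=3 J2=1
P@3,0 dof=1 J1 → L=4 J1=4 J2=1
add link → L=5 J1=4 J2=1
PS@4,0 dof=2 J2 → L=5 J1=4 J2=2
C@2,4 dof=2 J2 → L=5 J1=4 J2=3
add link → L=6 J1=4 J2=3
PS@5,3 dof=2 J2 → L=6 J1=4 J2=4
C@5,1 dof=2 J2 → L=6 J1=4 J2=5
P@0,5 dof=1 J1 → L=6 J1=5 J2=5
C@2,5 dof=2 J2 → L=6 J1=5 J2=6
PS@4,1 dof=2 J2 → L=6 J1=5 J2=7
M=3(L−1)−2J1−J2=3·5−2·5−7=-2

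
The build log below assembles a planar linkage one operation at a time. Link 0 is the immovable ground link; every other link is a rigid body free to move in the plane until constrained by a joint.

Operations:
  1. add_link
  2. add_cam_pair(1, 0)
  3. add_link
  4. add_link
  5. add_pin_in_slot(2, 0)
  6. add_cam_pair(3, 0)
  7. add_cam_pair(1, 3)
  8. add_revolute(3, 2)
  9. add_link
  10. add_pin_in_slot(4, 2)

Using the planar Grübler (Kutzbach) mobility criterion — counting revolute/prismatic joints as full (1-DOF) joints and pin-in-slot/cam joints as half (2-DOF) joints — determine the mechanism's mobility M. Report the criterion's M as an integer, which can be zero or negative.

ground; <1,0,0>
#1 <2,0,0>
C:1↔0 J2 <2,0,1>
#2 <3,0,1>
#3 <4,0,1>
PS:2↔0 J2 <4,0,2>
C:3↔0 J2 <4,0,3>
C:1↔3 J2 <4,0,4>
R:3↔2 J1 <4,1,4>
#4 <5,1,4>
PS:4↔2 J2 <5,1,5>
3×4 − 2×1 − 1×5 = 5

M = 5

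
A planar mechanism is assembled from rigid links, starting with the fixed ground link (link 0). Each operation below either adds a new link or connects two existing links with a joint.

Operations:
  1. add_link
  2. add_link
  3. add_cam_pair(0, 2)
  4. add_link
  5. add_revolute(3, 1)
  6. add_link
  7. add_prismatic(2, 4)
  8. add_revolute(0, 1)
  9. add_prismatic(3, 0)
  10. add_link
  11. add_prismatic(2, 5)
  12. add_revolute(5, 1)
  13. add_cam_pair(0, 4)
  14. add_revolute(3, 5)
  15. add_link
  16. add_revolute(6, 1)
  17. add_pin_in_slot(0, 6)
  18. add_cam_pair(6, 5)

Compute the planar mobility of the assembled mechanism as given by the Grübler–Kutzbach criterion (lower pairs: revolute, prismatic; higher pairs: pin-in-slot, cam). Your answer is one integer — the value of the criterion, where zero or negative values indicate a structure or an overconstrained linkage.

L=1 J1=0 J2=0
add link → L=2 J1=0 J2=0
add link → L=3 J1=0 J2=0
C@0,2 dof=2 J2 → L=3 J1=0 J2=1
add link → L=4 J1=0 J2=1
R@3,1 dof=1 J1 → L=4 J1=1 J2=1
add link → L=5 J1=1 J2=1
P@2,4 dof=1 J1 → L=5 J1=2 J2=1
R@0,1 dof=1 J1 → L=5 J1=3 J2=1
P@3,0 dof=1 J1 → L=5 J1=4 J2=1
add link → L=6 J1=4 J2=1
P@2,5 dof=1 J1 → L=6 J1=5 J2=1
R@5,1 dof=1 J1 → L=6 J1=6 J2=1
C@0,4 dof=2 J2 → L=6 J1=6 J2=2
R@3,5 dof=1 J1 → L=6 J1=7 J2=2
add link → L=7 J1=7 J2=2
R@6,1 dof=1 J1 → L=7 J1=8 J2=2
PS@0,6 dof=2 J2 → L=7 J1=8 J2=3
C@6,5 dof=2 J2 → L=7 J1=8 J2=4
M=3(L−1)−2J1−J2=3·6−2·8−4=-2

M = -2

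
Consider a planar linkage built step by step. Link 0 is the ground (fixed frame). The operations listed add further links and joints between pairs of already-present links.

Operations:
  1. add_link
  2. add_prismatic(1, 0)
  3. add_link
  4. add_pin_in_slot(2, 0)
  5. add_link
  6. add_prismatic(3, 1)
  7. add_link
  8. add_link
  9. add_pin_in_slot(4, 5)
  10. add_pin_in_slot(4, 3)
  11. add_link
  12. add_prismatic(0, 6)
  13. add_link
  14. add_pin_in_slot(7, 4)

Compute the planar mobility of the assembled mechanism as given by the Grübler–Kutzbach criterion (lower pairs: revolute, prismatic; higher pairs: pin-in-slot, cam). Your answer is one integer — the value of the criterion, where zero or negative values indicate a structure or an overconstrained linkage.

L=1 J1=0 J2=0
add link → L=2 J1=0 J2=0
P@1,0 dof=1 J1 → L=2 J1=1 J2=0
add link → L=3 J1=1 J2=0
PS@2,0 dof=2 J2 → L=3 J1=1 J2=1
add link → L=4 J1=1 J2=1
P@3,1 dof=1 J1 → L=4 J1=2 J2=1
add link → L=5 J1=2 J2=1
add link → L=6 J1=2 J2=1
PS@4,5 dof=2 J2 → L=6 J1=2 J2=2
PS@4,3 dof=2 J2 → L=6 J1=2 J2=3
add link → L=7 J1=2 J2=3
P@0,6 dof=1 J1 → L=7 J1=3 J2=3
add link → L=8 J1=3 J2=3
PS@7,4 dof=2 J2 → L=8 J1=3 J2=4
M=3(L−1)−2J1−J2=3·7−2·3−4=11

M = 11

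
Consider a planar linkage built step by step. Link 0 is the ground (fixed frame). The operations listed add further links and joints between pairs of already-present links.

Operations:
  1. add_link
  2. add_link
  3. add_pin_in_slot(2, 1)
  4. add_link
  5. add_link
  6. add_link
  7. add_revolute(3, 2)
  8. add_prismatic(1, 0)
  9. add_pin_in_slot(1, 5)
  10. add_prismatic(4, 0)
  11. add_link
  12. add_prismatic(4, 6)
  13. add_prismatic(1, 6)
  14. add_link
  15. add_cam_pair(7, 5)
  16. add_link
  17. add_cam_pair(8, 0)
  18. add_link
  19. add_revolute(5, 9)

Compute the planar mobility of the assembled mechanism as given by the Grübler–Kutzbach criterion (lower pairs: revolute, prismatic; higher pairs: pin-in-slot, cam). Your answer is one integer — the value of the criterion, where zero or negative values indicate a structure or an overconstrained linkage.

ground; <1,0,0>
#1 <2,0,0>
#2 <3,0,0>
PS:2↔1 J2 <3,0,1>
#3 <4,0,1>
#4 <5,0,1>
#5 <6,0,1>
R:3↔2 J1 <6,1,1>
P:1↔0 J1 <6,2,1>
PS:1↔5 J2 <6,2,2>
P:4↔0 J1 <6,3,2>
#6 <7,3,2>
P:4↔6 J1 <7,4,2>
P:1↔6 J1 <7,5,2>
#7 <8,5,2>
C:7↔5 J2 <8,5,3>
#8 <9,5,3>
C:8↔0 J2 <9,5,4>
#9 <10,5,4>
R:5↔9 J1 <10,6,4>
3×9 − 2×6 − 1×4 = 11

M = 11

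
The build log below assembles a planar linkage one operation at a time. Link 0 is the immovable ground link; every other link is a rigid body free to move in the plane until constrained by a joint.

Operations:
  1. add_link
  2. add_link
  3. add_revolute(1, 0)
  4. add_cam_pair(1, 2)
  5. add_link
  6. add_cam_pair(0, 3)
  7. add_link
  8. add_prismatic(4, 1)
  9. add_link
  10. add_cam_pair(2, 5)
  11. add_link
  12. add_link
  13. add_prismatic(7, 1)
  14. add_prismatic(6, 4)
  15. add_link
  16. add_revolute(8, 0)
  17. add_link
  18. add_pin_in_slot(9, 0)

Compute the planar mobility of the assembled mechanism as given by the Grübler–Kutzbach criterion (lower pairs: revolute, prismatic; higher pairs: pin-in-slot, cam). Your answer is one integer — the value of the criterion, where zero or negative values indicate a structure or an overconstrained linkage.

(L,J1,J2)=(1,0,0); link0 fixed
link1: (2,0,0)
link2: (3,0,0)
R 1-0 [J1]: (3,1,0)
C 1-2 [J2]: (3,1,1)
link3: (4,1,1)
C 0-3 [J2]: (4,1,2)
link4: (5,1,2)
P 4-1 [J1]: (5,2,2)
link5: (6,2,2)
C 2-5 [J2]: (6,2,3)
link6: (7,2,3)
link7: (8,2,3)
P 7-1 [J1]: (8,3,3)
P 6-4 [J1]: (8,4,3)
link8: (9,4,3)
R 8-0 [J1]: (9,5,3)
link9: (10,5,3)
PS 9-0 [J2]: (10,5,4)
Grübler: 3·9 − 2·5 − 4 = 13

M = 13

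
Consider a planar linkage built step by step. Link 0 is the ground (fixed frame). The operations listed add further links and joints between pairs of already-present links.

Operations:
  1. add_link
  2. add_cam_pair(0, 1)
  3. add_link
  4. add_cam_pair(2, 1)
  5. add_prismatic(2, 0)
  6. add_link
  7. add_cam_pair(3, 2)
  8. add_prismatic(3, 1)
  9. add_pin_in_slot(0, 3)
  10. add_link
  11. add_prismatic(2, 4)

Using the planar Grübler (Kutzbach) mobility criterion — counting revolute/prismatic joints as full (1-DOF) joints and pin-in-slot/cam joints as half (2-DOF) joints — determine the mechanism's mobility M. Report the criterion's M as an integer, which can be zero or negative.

M = 2

link 0 = ground. State L|J1|J2 = 1|0|0
+link1  2|0|0
C(0,1) f=2→J2  2|0|1
+link2  3|0|1
C(2,1) f=2→J2  3|0|2
P(2,0) f=1→J1  3|1|2
+link3  4|1|2
C(3,2) f=2→J2  4|1|3
P(3,1) f=1→J1  4|2|3
PS(0,3) f=2→J2  4|2|4
+link4  5|2|4
P(2,4) f=1→J1  5|3|4
M = 3(5−1)−2·3−4 = 12−6−4 = 2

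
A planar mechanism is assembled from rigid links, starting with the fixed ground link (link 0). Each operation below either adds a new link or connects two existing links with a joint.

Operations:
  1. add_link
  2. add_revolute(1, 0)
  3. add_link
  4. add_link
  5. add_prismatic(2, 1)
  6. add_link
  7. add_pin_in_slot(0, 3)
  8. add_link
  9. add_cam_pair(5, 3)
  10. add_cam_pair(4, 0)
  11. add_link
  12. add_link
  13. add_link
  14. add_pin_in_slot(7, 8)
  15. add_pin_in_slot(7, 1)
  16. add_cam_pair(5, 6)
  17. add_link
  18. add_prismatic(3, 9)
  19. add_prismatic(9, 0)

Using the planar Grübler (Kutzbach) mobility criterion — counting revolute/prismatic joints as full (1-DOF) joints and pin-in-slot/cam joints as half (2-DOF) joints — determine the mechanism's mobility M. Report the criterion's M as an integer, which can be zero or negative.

M = 13

(L,J1,J2)=(1,0,0); link0 fixed
link1: (2,0,0)
R 1-0 [J1]: (2,1,0)
link2: (3,1,0)
link3: (4,1,0)
P 2-1 [J1]: (4,2,0)
link4: (5,2,0)
PS 0-3 [J2]: (5,2,1)
link5: (6,2,1)
C 5-3 [J2]: (6,2,2)
C 4-0 [J2]: (6,2,3)
link6: (7,2,3)
link7: (8,2,3)
link8: (9,2,3)
PS 7-8 [J2]: (9,2,4)
PS 7-1 [J2]: (9,2,5)
C 5-6 [J2]: (9,2,6)
link9: (10,2,6)
P 3-9 [J1]: (10,3,6)
P 9-0 [J1]: (10,4,6)
Grübler: 3·9 − 2·4 − 6 = 13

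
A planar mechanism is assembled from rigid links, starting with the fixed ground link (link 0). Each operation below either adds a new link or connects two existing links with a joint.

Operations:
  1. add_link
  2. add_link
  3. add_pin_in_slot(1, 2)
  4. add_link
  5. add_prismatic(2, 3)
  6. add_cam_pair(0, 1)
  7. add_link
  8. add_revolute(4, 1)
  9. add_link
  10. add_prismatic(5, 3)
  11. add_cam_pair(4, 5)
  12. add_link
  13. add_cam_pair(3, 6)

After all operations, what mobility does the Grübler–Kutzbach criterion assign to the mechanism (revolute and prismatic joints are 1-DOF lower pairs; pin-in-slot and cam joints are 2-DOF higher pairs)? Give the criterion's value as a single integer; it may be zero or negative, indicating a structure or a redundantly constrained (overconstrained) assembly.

M = 8

link 0 = ground. State L|J1|J2 = 1|0|0
+link1  2|0|0
+link2  3|0|0
PS(1,2) f=2→J2  3|0|1
+link3  4|0|1
P(2,3) f=1→J1  4|1|1
C(0,1) f=2→J2  4|1|2
+link4  5|1|2
R(4,1) f=1→J1  5|2|2
+link5  6|2|2
P(5,3) f=1→J1  6|3|2
C(4,5) f=2→J2  6|3|3
+link6  7|3|3
C(3,6) f=2→J2  7|3|4
M = 3(7−1)−2·3−4 = 18−6−4 = 8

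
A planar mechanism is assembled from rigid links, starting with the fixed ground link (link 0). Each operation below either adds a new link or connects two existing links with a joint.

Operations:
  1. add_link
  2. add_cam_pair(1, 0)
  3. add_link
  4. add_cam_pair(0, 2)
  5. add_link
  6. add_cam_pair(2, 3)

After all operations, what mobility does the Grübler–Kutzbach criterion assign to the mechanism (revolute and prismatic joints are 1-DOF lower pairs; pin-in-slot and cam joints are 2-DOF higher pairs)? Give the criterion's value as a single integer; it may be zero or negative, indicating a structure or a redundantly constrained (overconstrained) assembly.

link 0 = ground. State L|J1|J2 = 1|0|0
+link1  2|0|0
C(1,0) f=2→J2  2|0|1
+link2  3|0|1
C(0,2) f=2→J2  3|0|2
+link3  4|0|2
C(2,3) f=2→J2  4|0|3
M = 3(4−1)−2·0−3 = 9−0−3 = 6

M = 6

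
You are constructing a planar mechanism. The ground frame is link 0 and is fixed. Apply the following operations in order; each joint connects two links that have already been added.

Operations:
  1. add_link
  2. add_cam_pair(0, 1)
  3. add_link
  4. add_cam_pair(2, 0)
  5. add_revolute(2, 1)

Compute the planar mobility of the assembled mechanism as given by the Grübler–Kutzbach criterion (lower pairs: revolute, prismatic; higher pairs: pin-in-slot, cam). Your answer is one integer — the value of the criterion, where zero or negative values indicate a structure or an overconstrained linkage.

M = 2

[1;0;0] (link 0 is ground)
L+ [2;0;0]
C(0,1)∈J2 [2;0;1]
L+ [3;0;1]
C(2,0)∈J2 [3;0;2]
R(2,1)∈J1 [3;1;2]
mobility = 6 − 2 − 2 = 2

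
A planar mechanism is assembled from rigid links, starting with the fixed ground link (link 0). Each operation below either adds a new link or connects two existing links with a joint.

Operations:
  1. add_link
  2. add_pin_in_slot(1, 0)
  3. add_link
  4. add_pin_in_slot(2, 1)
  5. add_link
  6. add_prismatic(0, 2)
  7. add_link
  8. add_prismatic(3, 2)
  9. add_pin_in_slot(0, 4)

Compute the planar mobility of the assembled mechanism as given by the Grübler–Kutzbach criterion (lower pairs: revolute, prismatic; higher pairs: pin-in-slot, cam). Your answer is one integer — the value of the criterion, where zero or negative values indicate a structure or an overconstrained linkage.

[1;0;0] (link 0 is ground)
L+ [2;0;0]
PS(1,0)∈J2 [2;0;1]
L+ [3;0;1]
PS(2,1)∈J2 [3;0;2]
L+ [4;0;2]
P(0,2)∈J1 [4;1;2]
L+ [5;1;2]
P(3,2)∈J1 [5;2;2]
PS(0,4)∈J2 [5;2;3]
mobility = 12 − 4 − 3 = 5

M = 5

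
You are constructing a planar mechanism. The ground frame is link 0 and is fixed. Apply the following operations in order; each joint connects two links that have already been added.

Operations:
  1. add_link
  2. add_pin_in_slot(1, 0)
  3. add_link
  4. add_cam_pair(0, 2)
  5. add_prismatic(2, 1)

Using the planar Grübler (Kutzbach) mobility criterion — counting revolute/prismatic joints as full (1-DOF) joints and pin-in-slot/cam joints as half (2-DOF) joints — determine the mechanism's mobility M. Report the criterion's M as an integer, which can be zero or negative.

M = 2

link 0 = ground. State L|J1|J2 = 1|0|0
+link1  2|0|0
PS(1,0) f=2→J2  2|0|1
+link2  3|0|1
C(0,2) f=2→J2  3|0|2
P(2,1) f=1→J1  3|1|2
M = 3(3−1)−2·1−2 = 6−2−2 = 2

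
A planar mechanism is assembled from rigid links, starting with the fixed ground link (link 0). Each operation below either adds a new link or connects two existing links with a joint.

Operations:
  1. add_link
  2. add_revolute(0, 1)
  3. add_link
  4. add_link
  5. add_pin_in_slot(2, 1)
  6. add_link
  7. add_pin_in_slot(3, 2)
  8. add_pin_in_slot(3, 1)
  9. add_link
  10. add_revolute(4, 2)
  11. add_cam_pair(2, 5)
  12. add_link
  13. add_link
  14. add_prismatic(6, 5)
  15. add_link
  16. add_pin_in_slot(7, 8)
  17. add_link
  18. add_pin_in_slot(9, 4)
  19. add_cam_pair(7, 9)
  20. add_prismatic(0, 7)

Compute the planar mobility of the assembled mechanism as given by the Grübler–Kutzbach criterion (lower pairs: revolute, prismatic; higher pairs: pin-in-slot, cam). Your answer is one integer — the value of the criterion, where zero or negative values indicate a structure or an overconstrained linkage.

M = 12

[1;0;0] (link 0 is ground)
L+ [2;0;0]
R(0,1)∈J1 [2;1;0]
L+ [3;1;0]
L+ [4;1;0]
PS(2,1)∈J2 [4;1;1]
L+ [5;1;1]
PS(3,2)∈J2 [5;1;2]
PS(3,1)∈J2 [5;1;3]
L+ [6;1;3]
R(4,2)∈J1 [6;2;3]
C(2,5)∈J2 [6;2;4]
L+ [7;2;4]
L+ [8;2;4]
P(6,5)∈J1 [8;3;4]
L+ [9;3;4]
PS(7,8)∈J2 [9;3;5]
L+ [10;3;5]
PS(9,4)∈J2 [10;3;6]
C(7,9)∈J2 [10;3;7]
P(0,7)∈J1 [10;4;7]
mobility = 27 − 8 − 7 = 12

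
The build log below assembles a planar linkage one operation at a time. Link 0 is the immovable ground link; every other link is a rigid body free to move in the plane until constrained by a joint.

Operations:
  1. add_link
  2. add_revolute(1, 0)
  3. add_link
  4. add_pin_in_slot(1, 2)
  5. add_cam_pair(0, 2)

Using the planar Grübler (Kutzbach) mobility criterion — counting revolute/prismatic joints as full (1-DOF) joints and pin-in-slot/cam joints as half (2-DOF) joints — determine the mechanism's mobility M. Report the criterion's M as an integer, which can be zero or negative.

M = 2

L=1 J1=0 J2=0
add link → L=2 J1=0 J2=0
R@1,0 dof=1 J1 → L=2 J1=1 J2=0
add link → L=3 J1=1 J2=0
PS@1,2 dof=2 J2 → L=3 J1=1 J2=1
C@0,2 dof=2 J2 → L=3 J1=1 J2=2
M=3(L−1)−2J1−J2=3·2−2·1−2=2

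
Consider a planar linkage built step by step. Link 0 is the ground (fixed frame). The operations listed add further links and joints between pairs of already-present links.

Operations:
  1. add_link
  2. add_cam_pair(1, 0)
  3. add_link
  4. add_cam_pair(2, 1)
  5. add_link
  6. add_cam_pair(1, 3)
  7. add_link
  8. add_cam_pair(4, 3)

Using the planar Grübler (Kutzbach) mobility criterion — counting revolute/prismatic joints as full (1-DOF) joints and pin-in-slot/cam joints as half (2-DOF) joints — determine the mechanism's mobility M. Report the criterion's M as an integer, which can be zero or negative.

L=1 J1=0 J2=0
add link → L=2 J1=0 J2=0
C@1,0 dof=2 J2 → L=2 J1=0 J2=1
add link → L=3 J1=0 J2=1
C@2,1 dof=2 J2 → L=3 J1=0 J2=2
add link → L=4 J1=0 J2=2
C@1,3 dof=2 J2 → L=4 J1=0 J2=3
add link → L=5 J1=0 J2=3
C@4,3 dof=2 J2 → L=5 J1=0 J2=4
M=3(L−1)−2J1−J2=3·4−2·0−4=8

M = 8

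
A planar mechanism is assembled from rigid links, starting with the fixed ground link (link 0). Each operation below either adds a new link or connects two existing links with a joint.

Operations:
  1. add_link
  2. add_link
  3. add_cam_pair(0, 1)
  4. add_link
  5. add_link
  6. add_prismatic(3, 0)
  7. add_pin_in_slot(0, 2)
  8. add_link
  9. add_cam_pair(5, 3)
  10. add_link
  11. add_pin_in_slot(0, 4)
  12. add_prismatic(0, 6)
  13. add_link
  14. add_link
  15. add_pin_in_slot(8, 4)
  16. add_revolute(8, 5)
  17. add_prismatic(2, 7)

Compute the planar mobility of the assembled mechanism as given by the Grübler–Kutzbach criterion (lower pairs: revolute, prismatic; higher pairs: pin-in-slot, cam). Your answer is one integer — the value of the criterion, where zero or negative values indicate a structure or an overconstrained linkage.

M = 11

L=1 J1=0 J2=0
add link → L=2 J1=0 J2=0
add link → L=3 J1=0 J2=0
C@0,1 dof=2 J2 → L=3 J1=0 J2=1
add link → L=4 J1=0 J2=1
add link → L=5 J1=0 J2=1
P@3,0 dof=1 J1 → L=5 J1=1 J2=1
PS@0,2 dof=2 J2 → L=5 J1=1 J2=2
add link → L=6 J1=1 J2=2
C@5,3 dof=2 J2 → L=6 J1=1 J2=3
add link → L=7 J1=1 J2=3
PS@0,4 dof=2 J2 → L=7 J1=1 J2=4
P@0,6 dof=1 J1 → L=7 J1=2 J2=4
add link → L=8 J1=2 J2=4
add link → L=9 J1=2 J2=4
PS@8,4 dof=2 J2 → L=9 J1=2 J2=5
R@8,5 dof=1 J1 → L=9 J1=3 J2=5
P@2,7 dof=1 J1 → L=9 J1=4 J2=5
M=3(L−1)−2J1−J2=3·8−2·4−5=11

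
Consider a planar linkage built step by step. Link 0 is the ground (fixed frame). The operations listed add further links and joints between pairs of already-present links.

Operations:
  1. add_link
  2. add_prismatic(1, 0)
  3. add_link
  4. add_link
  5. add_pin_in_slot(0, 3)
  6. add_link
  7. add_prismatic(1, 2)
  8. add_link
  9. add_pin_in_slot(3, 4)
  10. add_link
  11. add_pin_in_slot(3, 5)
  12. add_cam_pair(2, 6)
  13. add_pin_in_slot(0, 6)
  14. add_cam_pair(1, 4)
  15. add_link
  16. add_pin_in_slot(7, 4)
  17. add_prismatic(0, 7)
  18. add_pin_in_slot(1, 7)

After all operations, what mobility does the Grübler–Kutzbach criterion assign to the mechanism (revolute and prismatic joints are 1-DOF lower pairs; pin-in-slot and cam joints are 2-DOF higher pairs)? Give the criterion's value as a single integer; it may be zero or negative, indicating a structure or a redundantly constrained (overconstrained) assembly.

M = 7

ground; <1,0,0>
#1 <2,0,0>
P:1↔0 J1 <2,1,0>
#2 <3,1,0>
#3 <4,1,0>
PS:0↔3 J2 <4,1,1>
#4 <5,1,1>
P:1↔2 J1 <5,2,1>
#5 <6,2,1>
PS:3↔4 J2 <6,2,2>
#6 <7,2,2>
PS:3↔5 J2 <7,2,3>
C:2↔6 J2 <7,2,4>
PS:0↔6 J2 <7,2,5>
C:1↔4 J2 <7,2,6>
#7 <8,2,6>
PS:7↔4 J2 <8,2,7>
P:0↔7 J1 <8,3,7>
PS:1↔7 J2 <8,3,8>
3×7 − 2×3 − 1×8 = 7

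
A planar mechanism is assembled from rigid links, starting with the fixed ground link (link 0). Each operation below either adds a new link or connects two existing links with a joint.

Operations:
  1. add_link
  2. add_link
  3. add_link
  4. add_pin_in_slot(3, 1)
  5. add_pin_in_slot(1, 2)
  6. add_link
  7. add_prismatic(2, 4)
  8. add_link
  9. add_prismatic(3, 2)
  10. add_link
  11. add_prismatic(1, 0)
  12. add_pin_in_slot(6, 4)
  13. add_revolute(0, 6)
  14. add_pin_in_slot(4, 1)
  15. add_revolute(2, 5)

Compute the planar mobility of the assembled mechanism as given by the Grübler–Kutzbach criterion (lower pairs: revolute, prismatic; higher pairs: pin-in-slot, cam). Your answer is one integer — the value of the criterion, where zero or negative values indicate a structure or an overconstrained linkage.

M = 4

ground; <1,0,0>
#1 <2,0,0>
#2 <3,0,0>
#3 <4,0,0>
PS:3↔1 J2 <4,0,1>
PS:1↔2 J2 <4,0,2>
#4 <5,0,2>
P:2↔4 J1 <5,1,2>
#5 <6,1,2>
P:3↔2 J1 <6,2,2>
#6 <7,2,2>
P:1↔0 J1 <7,3,2>
PS:6↔4 J2 <7,3,3>
R:0↔6 J1 <7,4,3>
PS:4↔1 J2 <7,4,4>
R:2↔5 J1 <7,5,4>
3×6 − 2×5 − 1×4 = 4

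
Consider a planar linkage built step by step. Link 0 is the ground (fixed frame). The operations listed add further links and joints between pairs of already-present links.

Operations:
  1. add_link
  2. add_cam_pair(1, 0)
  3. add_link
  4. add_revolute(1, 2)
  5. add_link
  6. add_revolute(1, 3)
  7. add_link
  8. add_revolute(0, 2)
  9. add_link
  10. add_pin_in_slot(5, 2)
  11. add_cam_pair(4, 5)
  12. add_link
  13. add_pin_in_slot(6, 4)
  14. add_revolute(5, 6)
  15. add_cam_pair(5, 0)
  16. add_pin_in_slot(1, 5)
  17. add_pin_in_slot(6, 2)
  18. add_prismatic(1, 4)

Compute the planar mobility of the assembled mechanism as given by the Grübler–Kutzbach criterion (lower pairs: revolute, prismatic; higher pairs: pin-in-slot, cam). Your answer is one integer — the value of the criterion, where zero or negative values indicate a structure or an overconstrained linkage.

[1;0;0] (link 0 is ground)
L+ [2;0;0]
C(1,0)∈J2 [2;0;1]
L+ [3;0;1]
R(1,2)∈J1 [3;1;1]
L+ [4;1;1]
R(1,3)∈J1 [4;2;1]
L+ [5;2;1]
R(0,2)∈J1 [5;3;1]
L+ [6;3;1]
PS(5,2)∈J2 [6;3;2]
C(4,5)∈J2 [6;3;3]
L+ [7;3;3]
PS(6,4)∈J2 [7;3;4]
R(5,6)∈J1 [7;4;4]
C(5,0)∈J2 [7;4;5]
PS(1,5)∈J2 [7;4;6]
PS(6,2)∈J2 [7;4;7]
P(1,4)∈J1 [7;5;7]
mobility = 18 − 10 − 7 = 1

M = 1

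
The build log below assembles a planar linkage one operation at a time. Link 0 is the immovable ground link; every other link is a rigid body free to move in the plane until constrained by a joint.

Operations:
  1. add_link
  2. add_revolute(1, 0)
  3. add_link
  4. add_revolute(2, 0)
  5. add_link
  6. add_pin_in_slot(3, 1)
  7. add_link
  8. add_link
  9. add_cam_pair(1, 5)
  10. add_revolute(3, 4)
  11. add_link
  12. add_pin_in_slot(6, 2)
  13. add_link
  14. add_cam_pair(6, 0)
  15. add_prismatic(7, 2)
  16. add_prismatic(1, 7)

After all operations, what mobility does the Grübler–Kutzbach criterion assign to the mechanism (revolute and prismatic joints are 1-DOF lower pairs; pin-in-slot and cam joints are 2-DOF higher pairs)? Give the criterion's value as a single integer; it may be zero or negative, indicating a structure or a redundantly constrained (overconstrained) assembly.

ground; <1,0,0>
#1 <2,0,0>
R:1↔0 J1 <2,1,0>
#2 <3,1,0>
R:2↔0 J1 <3,2,0>
#3 <4,2,0>
PS:3↔1 J2 <4,2,1>
#4 <5,2,1>
#5 <6,2,1>
C:1↔5 J2 <6,2,2>
R:3↔4 J1 <6,3,2>
#6 <7,3,2>
PS:6↔2 J2 <7,3,3>
#7 <8,3,3>
C:6↔0 J2 <8,3,4>
P:7↔2 J1 <8,4,4>
P:1↔7 J1 <8,5,4>
3×7 − 2×5 − 1×4 = 7

M = 7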